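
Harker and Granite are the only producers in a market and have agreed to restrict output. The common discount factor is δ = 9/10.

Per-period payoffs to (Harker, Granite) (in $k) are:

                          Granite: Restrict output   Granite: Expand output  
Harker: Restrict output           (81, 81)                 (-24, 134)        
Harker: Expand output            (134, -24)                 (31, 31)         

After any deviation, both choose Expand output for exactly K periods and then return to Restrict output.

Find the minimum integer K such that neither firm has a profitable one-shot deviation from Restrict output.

2

No profitable deviation requires (81−31)(δ+…+δ^K) ≥ 134−81, i.e. δ+…+δ^K ≥ 53/50 ≈ 1.0600.
With δ = 9/10, the partial sums are K=1: 0.9000, K=2: 1.7100.
K = 2 is the first length at which the sum reaches 1.0600.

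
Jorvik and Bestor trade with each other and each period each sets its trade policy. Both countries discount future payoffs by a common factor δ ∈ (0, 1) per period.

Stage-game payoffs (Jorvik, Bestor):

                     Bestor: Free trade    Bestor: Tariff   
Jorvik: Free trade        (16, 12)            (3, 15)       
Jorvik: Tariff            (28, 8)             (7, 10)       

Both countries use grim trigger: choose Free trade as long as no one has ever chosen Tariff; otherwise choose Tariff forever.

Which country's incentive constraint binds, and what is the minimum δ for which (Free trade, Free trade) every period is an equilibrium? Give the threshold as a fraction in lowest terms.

Bestor; δ ≥ 3/5

Jorvik's threshold: (28−16)/(28−7) = 4/7.
Bestor's threshold: (15−12)/(15−10) = 3/5.
4/7 < 3/5, so Bestor binds and δ* = 3/5.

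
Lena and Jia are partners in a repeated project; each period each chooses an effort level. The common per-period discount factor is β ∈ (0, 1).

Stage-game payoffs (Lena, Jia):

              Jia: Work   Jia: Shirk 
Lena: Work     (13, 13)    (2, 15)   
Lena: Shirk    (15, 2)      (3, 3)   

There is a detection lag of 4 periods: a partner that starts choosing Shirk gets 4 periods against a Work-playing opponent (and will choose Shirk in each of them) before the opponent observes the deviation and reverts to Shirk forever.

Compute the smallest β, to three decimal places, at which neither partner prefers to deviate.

Deviating for the 4 undetected periods gains 15−13 = 2 per period over cooperation, then loses 13−3 = 10 per period forever once punishment starts.
Gain: 2(1 + β + … + β^3); loss: 10·β^4/(1−β).
No profitable deviation ⇔ 2(1−β^4) ≤ 10·β^4, i.e. β^4 ≥ 2/(2+10) = 1/6.
Hence β ≥ (1/6)^(1/4) ≈ 0.639.

0.639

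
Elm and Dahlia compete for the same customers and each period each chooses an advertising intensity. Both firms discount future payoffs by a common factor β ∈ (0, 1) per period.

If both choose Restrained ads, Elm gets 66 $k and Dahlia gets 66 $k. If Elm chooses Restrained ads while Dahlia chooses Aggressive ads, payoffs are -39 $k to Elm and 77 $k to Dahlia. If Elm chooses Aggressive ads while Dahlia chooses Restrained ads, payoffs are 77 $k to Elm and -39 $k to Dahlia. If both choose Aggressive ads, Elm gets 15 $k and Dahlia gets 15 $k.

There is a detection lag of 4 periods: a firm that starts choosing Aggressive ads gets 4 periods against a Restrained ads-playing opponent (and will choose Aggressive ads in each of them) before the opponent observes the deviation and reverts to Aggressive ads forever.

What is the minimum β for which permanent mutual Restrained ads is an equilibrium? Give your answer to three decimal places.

0.649

Deviating for the 4 undetected periods gains 77−66 = 11 per period over cooperation, then loses 66−15 = 51 per period forever once punishment starts.
Gain: 11(1 + β + … + β^3); loss: 51·β^4/(1−β).
No profitable deviation ⇔ 11(1−β^4) ≤ 51·β^4, i.e. β^4 ≥ 11/(11+51) = 11/62.
Hence β ≥ (11/62)^(1/4) ≈ 0.649.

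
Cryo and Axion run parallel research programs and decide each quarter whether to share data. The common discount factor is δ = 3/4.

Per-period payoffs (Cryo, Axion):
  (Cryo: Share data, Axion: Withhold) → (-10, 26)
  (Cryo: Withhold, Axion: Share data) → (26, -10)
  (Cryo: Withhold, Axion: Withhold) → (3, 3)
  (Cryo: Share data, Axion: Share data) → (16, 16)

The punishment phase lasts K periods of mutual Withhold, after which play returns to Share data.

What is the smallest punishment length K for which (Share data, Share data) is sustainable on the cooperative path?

Need Σ_{k=1}^{K} δ^k ≥ (26−16)/(16−3) = 0.7692 at δ = 3/4.
At K = 1 the sum is 0.7500 < 0.7692; at K = 2 it is 1.3125 ≥ 0.7692.
So the minimum punishment length is K = 2.

2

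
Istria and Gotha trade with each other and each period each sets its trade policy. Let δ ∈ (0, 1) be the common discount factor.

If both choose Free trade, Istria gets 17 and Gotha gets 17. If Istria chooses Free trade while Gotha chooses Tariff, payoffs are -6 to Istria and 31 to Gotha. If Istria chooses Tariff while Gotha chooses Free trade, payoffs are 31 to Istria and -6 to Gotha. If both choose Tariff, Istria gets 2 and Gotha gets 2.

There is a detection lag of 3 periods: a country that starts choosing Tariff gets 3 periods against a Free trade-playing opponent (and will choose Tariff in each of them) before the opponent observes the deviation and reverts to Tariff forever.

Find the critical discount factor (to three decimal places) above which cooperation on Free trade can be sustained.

0.784

The best deviation is to choose Tariff for all 3 undetected periods, earning 31 each, then 2 forever once detected.
Deviation value: 31(1−δ^3)/(1−δ) + 2δ^3/(1−δ); cooperation value: 17/(1−δ).
IC: 17 ≥ 31(1−δ^3) + 2δ^3 = 31 − 29δ^3.
So δ^3 ≥ 14/29, giving δ ≥ (14/29)^(1/3) ≈ 0.784.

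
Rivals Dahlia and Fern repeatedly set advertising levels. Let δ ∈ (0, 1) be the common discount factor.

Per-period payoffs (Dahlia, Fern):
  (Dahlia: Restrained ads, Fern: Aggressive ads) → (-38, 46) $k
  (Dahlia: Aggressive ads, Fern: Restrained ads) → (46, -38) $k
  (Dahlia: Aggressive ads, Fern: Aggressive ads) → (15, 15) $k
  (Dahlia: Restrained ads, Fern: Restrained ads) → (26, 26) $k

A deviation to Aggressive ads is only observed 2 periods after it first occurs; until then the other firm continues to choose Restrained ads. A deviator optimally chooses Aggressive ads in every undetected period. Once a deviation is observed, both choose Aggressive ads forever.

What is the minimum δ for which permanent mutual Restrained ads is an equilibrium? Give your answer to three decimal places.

Deviating for the 2 undetected periods gains 46−26 = 20 per period over cooperation, then loses 26−15 = 11 per period forever once punishment starts.
Gain: 20(1 + δ + … + δ^1); loss: 11·δ^2/(1−δ).
No profitable deviation ⇔ 20(1−δ^2) ≤ 11·δ^2, i.e. δ^2 ≥ 20/(20+11) = 20/31.
Hence δ ≥ (20/31)^(1/2) ≈ 0.803.

0.803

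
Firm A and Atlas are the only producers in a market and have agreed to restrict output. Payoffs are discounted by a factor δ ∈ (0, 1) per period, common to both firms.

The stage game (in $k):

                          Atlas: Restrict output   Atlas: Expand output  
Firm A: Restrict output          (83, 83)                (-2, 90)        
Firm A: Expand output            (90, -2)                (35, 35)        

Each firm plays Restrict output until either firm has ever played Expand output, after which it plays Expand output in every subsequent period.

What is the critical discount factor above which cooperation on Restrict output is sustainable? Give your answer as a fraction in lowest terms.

7/55

Under grim trigger the critical discount factor is (T−C)/(T−P) with T = 90, C = 83, P = 35.
δ* = (90−83)/(90−35) = 7/55.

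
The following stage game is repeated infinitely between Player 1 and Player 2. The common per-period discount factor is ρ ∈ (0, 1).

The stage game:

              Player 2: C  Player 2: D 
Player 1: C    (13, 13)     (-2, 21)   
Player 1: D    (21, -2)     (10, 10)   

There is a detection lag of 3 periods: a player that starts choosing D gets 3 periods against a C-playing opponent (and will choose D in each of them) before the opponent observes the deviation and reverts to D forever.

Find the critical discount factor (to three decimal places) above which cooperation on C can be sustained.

A deviator earns 21 for 3 periods, then 10 forever; cooperating earns 13 forever. Multiplying the IC by (1−ρ):
13 ≥ 21(1−ρ^3) + 10ρ^3, so 11·ρ^3 ≥ 8 and ρ^3 ≥ 8/11.
ρ ≥ (8/11)^(1/3) ≈ 0.899.

0.899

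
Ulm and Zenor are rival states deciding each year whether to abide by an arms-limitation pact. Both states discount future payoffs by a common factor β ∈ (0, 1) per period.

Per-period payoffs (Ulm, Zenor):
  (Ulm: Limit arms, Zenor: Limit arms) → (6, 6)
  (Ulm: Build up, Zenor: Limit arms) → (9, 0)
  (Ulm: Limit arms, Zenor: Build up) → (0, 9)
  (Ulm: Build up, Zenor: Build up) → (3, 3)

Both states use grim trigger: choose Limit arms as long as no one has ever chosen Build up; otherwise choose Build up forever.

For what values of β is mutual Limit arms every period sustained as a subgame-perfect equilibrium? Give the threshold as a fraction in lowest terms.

1/2

Under grim trigger the critical discount factor is (T−C)/(T−P) with T = 9, C = 6, P = 3.
β* = (9−6)/(9−3) = 3/6 = 1/2.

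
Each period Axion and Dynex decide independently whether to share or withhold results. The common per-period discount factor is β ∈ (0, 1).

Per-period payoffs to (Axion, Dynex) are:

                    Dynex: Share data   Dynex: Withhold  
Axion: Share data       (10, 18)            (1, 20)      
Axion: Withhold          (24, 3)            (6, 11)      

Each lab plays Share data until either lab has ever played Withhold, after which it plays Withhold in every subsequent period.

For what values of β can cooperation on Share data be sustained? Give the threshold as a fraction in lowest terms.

7/9

Axion: cooperation gives 10 each period; deviation gives 24 once then 6 forever.
  10/(1−β) ≥ 24 + 6β/(1−β) ⇒ β ≥ 14/18 = 7/9.
Dynex: cooperation gives 18 each period; deviation gives 20 once then 11 forever.
  β ≥ 2/9.
Both must hold, so the binding constraint is Axion's: β ≥ 7/9.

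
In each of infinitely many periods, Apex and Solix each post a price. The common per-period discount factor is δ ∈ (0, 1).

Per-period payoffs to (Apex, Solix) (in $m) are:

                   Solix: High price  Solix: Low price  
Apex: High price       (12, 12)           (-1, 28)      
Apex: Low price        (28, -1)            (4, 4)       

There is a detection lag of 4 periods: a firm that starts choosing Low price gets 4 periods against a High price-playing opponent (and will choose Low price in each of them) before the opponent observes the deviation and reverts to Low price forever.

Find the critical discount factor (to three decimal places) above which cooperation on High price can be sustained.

0.904

The best deviation is to choose Low price for all 4 undetected periods, earning 28 each, then 4 forever once detected.
Deviation value: 28(1−δ^4)/(1−δ) + 4δ^4/(1−δ); cooperation value: 12/(1−δ).
IC: 12 ≥ 28(1−δ^4) + 4δ^4 = 28 − 24δ^4.
So δ^4 ≥ 16/24 = 2/3, giving δ ≥ (2/3)^(1/4) ≈ 0.904.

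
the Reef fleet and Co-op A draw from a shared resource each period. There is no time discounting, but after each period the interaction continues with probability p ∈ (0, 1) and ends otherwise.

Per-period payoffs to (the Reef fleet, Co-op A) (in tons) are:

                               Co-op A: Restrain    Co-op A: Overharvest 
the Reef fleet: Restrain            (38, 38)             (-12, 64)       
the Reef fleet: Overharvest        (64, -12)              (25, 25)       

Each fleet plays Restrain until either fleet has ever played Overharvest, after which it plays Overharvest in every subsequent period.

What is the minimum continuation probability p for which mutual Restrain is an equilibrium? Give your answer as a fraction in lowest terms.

With no time discounting, the continuation probability p plays the role of the discount factor.
Grim-trigger IC: 38/(1−p) ≥ 64 + 25p/(1−p) ⇒ p ≥ (64−38)/(64−25) = 2/3.

2/3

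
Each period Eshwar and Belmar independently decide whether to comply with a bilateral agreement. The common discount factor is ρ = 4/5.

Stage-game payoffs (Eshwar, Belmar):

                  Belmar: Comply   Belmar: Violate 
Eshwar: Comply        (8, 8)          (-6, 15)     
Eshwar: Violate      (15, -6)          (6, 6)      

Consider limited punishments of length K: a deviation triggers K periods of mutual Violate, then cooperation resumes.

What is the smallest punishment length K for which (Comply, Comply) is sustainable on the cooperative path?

10

Need Σ_{k=1}^{K} ρ^k ≥ (15−8)/(8−6) = 3.5000 at ρ = 4/5.
At K = 9 the sum is 3.4631 < 3.5000; at K = 10 it is 3.5705 ≥ 3.5000.
So the minimum punishment length is K = 10.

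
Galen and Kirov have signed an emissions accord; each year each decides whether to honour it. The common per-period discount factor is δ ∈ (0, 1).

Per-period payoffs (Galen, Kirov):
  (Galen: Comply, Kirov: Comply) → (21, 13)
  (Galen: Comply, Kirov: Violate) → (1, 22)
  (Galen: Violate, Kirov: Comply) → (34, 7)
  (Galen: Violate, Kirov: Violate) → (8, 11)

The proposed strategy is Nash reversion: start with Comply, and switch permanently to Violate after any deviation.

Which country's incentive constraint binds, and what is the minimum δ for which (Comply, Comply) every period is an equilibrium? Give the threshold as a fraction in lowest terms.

Galen: cooperation gives 21 each period; deviation gives 34 once then 8 forever.
  21/(1−δ) ≥ 34 + 8δ/(1−δ) ⇒ δ ≥ 13/26 = 1/2.
Kirov: cooperation gives 13 each period; deviation gives 22 once then 11 forever.
  δ ≥ 9/11.
Both must hold, so the binding constraint is Kirov's: δ ≥ 9/11.

Kirov; δ ≥ 9/11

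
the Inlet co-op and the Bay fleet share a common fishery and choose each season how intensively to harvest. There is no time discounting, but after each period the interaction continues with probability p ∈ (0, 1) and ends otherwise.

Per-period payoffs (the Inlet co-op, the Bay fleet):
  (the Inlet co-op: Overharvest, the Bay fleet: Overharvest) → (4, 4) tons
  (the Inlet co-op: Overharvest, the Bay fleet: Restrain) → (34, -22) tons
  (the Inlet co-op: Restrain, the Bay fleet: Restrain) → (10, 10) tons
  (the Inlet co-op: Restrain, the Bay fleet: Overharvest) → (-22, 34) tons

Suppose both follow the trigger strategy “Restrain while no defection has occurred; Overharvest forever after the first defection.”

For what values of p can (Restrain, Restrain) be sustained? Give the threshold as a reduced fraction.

4/5

Expected cooperation value is 10 + p·10 + p²·10 + … = 10/(1−p); deviation gives 34 + p·4/(1−p).
10 ≥ 34(1−p) + 4p ⇒ 30p ≥ 24 ⇒ p ≥ 24/30 = 4/5.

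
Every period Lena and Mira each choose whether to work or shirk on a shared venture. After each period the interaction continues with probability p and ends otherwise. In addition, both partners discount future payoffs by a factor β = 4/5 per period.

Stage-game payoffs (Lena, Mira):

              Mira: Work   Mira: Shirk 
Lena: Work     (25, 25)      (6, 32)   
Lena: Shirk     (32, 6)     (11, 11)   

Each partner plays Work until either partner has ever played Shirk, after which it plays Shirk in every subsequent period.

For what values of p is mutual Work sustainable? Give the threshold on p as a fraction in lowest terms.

With continuation probability p and discount β, the effective per-period discount factor is βp.
Grim-trigger IC: βp ≥ (32−25)/(32−11) = 1/3.
So p ≥ (1/3)/(4/5) = 5/12.

5/12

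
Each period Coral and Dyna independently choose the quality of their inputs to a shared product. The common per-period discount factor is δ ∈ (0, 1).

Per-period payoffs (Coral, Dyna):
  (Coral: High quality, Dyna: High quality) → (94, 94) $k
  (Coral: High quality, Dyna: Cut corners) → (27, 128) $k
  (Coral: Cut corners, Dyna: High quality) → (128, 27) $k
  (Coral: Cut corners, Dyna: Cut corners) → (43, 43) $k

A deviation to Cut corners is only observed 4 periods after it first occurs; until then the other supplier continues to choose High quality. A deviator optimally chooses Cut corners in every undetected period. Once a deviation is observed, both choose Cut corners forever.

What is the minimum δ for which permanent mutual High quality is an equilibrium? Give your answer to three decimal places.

The best deviation is to choose Cut corners for all 4 undetected periods, earning 128 each, then 43 forever once detected.
Deviation value: 128(1−δ^4)/(1−δ) + 43δ^4/(1−δ); cooperation value: 94/(1−δ).
IC: 94 ≥ 128(1−δ^4) + 43δ^4 = 128 − 85δ^4.
So δ^4 ≥ 34/85 = 2/5, giving δ ≥ (2/5)^(1/4) ≈ 0.795.

0.795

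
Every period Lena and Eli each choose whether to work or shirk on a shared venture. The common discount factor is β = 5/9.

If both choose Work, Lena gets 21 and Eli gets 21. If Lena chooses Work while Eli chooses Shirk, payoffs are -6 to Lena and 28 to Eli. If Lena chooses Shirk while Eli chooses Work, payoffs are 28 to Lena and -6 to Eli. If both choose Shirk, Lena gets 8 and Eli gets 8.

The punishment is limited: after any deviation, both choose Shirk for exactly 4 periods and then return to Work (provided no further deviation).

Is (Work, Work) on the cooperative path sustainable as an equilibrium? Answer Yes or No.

IC: β+…+β^4 ≥ (28−21)/(21−8) = 7/13.
At β = 5/9: partial sum = 1.1309 ≥ 0.5385. Cooperation sustainable.

Yes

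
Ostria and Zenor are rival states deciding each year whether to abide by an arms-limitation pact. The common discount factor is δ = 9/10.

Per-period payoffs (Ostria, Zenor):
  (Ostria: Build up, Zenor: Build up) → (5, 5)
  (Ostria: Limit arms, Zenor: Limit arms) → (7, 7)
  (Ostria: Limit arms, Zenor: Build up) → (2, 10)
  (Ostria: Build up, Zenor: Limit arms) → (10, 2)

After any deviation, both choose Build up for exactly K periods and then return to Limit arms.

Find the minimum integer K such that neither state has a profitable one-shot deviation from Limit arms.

2

No profitable deviation requires (7−5)(δ+…+δ^K) ≥ 10−7, i.e. δ+…+δ^K ≥ 3/2 ≈ 1.5000.
With δ = 9/10, the partial sums are K=1: 0.9000, K=2: 1.7100.
K = 2 is the first length at which the sum reaches 1.5000.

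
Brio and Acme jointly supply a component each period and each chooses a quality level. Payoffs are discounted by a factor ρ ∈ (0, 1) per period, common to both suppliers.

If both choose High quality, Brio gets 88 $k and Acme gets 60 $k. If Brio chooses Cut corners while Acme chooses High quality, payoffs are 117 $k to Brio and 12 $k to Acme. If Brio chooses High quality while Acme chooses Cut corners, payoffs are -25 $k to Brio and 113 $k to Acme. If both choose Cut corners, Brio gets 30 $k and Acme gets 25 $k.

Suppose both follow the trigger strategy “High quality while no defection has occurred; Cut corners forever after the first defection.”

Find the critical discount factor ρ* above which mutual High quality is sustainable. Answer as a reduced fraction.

53/88

Brio: cooperation gives 88 each period; deviation gives 117 once then 30 forever.
  88/(1−ρ) ≥ 117 + 30ρ/(1−ρ) ⇒ ρ ≥ 29/87 = 1/3.
Acme: cooperation gives 60 each period; deviation gives 113 once then 25 forever.
  ρ ≥ 53/88.
Both must hold, so the binding constraint is Acme's: ρ ≥ 53/88.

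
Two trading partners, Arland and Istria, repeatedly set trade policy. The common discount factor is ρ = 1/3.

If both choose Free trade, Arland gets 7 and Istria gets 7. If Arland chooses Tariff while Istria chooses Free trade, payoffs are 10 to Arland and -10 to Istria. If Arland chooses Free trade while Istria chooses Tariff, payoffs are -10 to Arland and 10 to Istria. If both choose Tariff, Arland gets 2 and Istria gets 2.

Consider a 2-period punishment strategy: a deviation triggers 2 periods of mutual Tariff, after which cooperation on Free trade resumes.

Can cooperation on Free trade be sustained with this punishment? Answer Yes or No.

A one-shot deviation gives 10 now, then 2 for 2 periods, then back to 7.
Gain from deviating: (10−7) today; loss: (7−2) in each of the next 2 periods.
No-deviation condition: (7−2)(ρ+…+ρ^2) ≥ 10−7, i.e. ρ+…+ρ^2 ≥ 3/5.
At ρ = 1/3: ρ+…+ρ^2 = 0.4444 < 0.6000.
So cooperation is not sustainable.

No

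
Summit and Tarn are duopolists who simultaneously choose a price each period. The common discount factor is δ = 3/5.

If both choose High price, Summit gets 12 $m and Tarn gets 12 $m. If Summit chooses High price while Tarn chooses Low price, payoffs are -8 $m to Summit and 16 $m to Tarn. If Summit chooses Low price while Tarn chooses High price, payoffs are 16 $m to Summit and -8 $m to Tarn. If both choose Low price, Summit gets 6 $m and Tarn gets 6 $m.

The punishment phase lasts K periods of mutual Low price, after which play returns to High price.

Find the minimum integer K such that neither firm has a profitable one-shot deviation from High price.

IC: δ(1−δ^K)/(1−δ) ≥ (16−12)/(12−6) = 2/3.
With δ = 3/5: need 1 − δ^K ≥ 2/3·(1−3/5)/(3/5), i.e. δ^K ≤ 0.5556.
Since (3/5)^1 = 0.6000 and (3/5)^2 = 0.3600, the smallest such K is 2.

2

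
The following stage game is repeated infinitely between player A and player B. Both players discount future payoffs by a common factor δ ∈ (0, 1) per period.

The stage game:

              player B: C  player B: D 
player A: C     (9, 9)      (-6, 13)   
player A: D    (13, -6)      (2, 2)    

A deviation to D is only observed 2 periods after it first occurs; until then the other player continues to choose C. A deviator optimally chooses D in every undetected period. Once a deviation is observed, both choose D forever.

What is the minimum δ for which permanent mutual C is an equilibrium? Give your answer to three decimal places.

0.603

Deviating for the 2 undetected periods gains 13−9 = 4 per period over cooperation, then loses 9−2 = 7 per period forever once punishment starts.
Gain: 4(1 + δ + … + δ^1); loss: 7·δ^2/(1−δ).
No profitable deviation ⇔ 4(1−δ^2) ≤ 7·δ^2, i.e. δ^2 ≥ 4/(4+7) = 4/11.
Hence δ ≥ (4/11)^(1/2) ≈ 0.603.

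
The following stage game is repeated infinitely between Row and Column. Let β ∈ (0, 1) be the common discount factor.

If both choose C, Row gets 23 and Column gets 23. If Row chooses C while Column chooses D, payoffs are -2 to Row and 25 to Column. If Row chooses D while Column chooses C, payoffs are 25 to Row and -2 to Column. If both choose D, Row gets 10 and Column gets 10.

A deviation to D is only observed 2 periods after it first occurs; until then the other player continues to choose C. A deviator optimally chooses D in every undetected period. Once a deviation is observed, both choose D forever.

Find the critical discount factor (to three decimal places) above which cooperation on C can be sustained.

A deviator earns 25 for 2 periods, then 10 forever; cooperating earns 23 forever. Multiplying the IC by (1−β):
23 ≥ 25(1−β^2) + 10β^2, so 15·β^2 ≥ 2 and β^2 ≥ 2/15.
β ≥ (2/15)^(1/2) ≈ 0.365.

0.365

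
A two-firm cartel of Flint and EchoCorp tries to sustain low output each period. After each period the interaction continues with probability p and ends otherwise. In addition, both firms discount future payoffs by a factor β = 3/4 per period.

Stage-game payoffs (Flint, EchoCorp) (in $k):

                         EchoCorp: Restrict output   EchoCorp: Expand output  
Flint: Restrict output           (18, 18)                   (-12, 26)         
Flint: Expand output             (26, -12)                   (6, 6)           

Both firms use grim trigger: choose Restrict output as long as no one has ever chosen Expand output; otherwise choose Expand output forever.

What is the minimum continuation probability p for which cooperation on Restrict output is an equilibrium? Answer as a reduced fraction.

8/15

Expected continuation weight on next period's payoff is β·p = 3/4·p, which plays the role of the discount factor.
Cooperation requires 3/4·p ≥ (26−18)/(26−6) = 2/5, hence p ≥ 8/15.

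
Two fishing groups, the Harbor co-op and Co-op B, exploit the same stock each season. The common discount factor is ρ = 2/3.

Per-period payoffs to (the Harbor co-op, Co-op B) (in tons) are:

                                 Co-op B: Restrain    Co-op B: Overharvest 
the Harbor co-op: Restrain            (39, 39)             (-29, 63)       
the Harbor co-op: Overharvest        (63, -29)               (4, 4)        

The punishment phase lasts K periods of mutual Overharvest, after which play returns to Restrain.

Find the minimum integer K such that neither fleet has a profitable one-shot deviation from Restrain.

2

Need Σ_{k=1}^{K} ρ^k ≥ (63−39)/(39−4) = 0.6857 at ρ = 2/3.
At K = 1 the sum is 0.6667 < 0.6857; at K = 2 it is 1.1111 ≥ 0.6857.
So the minimum punishment length is K = 2.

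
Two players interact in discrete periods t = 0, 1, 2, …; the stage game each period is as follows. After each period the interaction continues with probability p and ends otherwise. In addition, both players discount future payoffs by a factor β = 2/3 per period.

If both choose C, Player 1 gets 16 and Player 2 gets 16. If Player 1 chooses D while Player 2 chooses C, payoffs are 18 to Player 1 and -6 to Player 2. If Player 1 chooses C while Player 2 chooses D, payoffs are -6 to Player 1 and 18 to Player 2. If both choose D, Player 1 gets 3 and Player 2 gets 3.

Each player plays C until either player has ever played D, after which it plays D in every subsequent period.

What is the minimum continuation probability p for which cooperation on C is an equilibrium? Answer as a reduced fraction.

1/5

With continuation probability p and discount β, the effective per-period discount factor is βp.
Grim-trigger IC: βp ≥ (18−16)/(18−3) = 2/15.
So p ≥ (2/15)/(2/3) = 1/5.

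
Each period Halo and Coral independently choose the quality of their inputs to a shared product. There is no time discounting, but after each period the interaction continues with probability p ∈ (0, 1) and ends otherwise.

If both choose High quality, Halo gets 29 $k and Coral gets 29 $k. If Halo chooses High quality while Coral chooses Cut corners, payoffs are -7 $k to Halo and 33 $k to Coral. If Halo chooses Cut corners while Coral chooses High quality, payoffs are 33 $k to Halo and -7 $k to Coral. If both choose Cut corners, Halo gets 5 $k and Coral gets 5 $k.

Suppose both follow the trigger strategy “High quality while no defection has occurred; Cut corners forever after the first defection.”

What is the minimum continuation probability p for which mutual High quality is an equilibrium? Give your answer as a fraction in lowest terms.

With no time discounting, the continuation probability p plays the role of the discount factor.
Grim-trigger IC: 29/(1−p) ≥ 33 + 5p/(1−p) ⇒ p ≥ (33−29)/(33−5) = 1/7.

1/7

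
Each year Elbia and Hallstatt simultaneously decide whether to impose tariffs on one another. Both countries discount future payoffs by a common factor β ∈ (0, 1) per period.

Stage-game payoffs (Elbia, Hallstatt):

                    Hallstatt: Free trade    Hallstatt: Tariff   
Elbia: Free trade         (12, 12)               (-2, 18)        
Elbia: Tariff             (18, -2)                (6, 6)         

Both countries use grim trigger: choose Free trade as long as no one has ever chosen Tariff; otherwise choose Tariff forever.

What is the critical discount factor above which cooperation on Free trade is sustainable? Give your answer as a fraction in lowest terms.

1/2

Cooperation forever yields 12 each period: 12/(1−β).
Deviating yields 18 once, then 6 forever: 18 + 6β/(1−β).
No profitable deviation requires 12/(1−β) ≥ 18 + 6β/(1−β).
Multiplying by (1−β): 12 ≥ 18(1−β) + 6β = 18 − 12β.
So 12β ≥ 6, i.e. β ≥ 6/12 = 1/2.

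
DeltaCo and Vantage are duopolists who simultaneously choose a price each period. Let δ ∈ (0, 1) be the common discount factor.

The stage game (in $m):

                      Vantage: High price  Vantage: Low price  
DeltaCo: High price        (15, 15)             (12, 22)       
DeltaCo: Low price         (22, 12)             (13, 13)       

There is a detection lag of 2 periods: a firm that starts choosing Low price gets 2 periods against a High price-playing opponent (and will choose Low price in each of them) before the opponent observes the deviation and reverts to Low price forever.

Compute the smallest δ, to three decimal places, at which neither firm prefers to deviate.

A deviator earns 22 for 2 periods, then 13 forever; cooperating earns 15 forever. Multiplying the IC by (1−δ):
15 ≥ 22(1−δ^2) + 13δ^2, so 9·δ^2 ≥ 7 and δ^2 ≥ 7/9.
δ ≥ (7/9)^(1/2) ≈ 0.882.

0.882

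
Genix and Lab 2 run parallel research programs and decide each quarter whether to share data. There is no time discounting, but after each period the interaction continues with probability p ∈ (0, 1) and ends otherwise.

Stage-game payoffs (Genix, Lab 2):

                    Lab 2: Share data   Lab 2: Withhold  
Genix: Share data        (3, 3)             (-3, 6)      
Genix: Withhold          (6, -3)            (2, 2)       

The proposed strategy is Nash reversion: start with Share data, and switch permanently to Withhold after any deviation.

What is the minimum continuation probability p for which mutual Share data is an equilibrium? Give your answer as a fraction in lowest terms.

Expected cooperation value is 3 + p·3 + p²·3 + … = 3/(1−p); deviation gives 6 + p·2/(1−p).
3 ≥ 6(1−p) + 2p ⇒ 4p ≥ 3 ⇒ p ≥ 3/4.

3/4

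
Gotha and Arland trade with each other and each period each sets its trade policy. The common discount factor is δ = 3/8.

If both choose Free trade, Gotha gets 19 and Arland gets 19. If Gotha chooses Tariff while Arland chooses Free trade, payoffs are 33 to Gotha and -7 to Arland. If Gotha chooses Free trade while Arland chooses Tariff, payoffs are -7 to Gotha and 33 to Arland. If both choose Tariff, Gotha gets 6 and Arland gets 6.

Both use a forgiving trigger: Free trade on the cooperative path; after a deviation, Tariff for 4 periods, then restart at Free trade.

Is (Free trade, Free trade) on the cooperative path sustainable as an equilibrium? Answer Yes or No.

A one-shot deviation gives 33 now, then 6 for 4 periods, then back to 19.
Gain from deviating: (33−19) today; loss: (19−6) in each of the next 4 periods.
No-deviation condition: (19−6)(δ+…+δ^4) ≥ 33−19, i.e. δ+…+δ^4 ≥ 14/13.
At δ = 3/8: δ+…+δ^4 = 0.5881 < 1.0769.
So cooperation is not sustainable.

No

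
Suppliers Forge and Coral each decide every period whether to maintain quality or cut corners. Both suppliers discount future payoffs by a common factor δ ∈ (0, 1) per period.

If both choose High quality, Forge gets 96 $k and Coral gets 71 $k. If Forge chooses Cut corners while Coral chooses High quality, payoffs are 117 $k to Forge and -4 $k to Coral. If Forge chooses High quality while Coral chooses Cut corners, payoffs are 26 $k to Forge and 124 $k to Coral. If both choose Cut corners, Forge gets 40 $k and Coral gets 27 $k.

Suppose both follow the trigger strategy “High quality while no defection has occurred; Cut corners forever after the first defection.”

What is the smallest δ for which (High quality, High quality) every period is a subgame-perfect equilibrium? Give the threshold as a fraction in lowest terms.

For Forge: deviation gain 117−96 = 21, per-period punishment loss 96−40 = 56. IC gives δ ≥ 21/77 = 3/11.
For Coral: gain 53, loss 44 per period, so δ ≥ 53/97.
The tighter constraint is Coral's, so cooperation needs δ ≥ 53/97.

53/97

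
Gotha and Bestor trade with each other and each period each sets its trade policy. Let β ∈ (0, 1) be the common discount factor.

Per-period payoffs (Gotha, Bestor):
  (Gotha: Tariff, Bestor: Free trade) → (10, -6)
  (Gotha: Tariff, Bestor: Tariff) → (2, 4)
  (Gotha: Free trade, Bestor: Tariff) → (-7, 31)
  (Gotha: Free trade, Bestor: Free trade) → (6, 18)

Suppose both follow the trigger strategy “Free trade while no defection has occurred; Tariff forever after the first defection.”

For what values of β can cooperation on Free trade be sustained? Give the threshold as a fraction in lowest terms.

For Gotha: deviation gain 10−6 = 4, per-period punishment loss 6−2 = 4. IC gives β ≥ 4/8 = 1/2.
For Bestor: gain 13, loss 14 per period, so β ≥ 13/27.
The tighter constraint is Gotha's, so cooperation needs β ≥ 1/2.

1/2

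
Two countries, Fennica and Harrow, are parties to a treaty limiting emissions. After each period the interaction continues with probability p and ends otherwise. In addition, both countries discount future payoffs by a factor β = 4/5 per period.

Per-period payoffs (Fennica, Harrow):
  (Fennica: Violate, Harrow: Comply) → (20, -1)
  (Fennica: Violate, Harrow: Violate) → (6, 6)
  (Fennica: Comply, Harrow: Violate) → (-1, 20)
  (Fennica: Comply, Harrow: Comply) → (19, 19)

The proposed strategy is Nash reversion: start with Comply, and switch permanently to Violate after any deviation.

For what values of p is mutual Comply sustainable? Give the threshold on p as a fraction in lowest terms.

5/56

Expected continuation weight on next period's payoff is β·p = 4/5·p, which plays the role of the discount factor.
Cooperation requires 4/5·p ≥ (20−19)/(20−6) = 1/14, hence p ≥ 5/56.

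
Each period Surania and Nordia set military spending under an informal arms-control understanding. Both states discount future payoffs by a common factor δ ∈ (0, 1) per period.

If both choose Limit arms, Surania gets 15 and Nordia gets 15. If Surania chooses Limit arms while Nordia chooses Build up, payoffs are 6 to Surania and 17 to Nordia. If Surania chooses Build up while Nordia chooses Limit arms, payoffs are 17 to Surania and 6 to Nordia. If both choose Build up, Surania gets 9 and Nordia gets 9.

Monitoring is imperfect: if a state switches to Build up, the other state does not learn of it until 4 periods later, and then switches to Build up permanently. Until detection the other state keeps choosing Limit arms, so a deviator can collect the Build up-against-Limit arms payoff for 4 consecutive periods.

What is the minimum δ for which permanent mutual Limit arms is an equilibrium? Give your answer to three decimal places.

0.707

The best deviation is to choose Build up for all 4 undetected periods, earning 17 each, then 9 forever once detected.
Deviation value: 17(1−δ^4)/(1−δ) + 9δ^4/(1−δ); cooperation value: 15/(1−δ).
IC: 15 ≥ 17(1−δ^4) + 9δ^4 = 17 − 8δ^4.
So δ^4 ≥ 2/8 = 1/4, giving δ ≥ (1/4)^(1/4) ≈ 0.707.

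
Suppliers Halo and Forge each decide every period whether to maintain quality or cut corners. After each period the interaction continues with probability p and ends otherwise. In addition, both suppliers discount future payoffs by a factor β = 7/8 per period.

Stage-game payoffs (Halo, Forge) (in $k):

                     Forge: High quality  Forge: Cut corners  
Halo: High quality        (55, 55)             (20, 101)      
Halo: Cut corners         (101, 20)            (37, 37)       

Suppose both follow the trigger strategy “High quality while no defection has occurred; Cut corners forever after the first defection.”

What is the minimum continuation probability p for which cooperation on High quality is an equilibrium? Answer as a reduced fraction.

With continuation probability p and discount β, the effective per-period discount factor is βp.
Grim-trigger IC: βp ≥ (101−55)/(101−37) = 23/32.
So p ≥ (23/32)/(7/8) = 23/28.

23/28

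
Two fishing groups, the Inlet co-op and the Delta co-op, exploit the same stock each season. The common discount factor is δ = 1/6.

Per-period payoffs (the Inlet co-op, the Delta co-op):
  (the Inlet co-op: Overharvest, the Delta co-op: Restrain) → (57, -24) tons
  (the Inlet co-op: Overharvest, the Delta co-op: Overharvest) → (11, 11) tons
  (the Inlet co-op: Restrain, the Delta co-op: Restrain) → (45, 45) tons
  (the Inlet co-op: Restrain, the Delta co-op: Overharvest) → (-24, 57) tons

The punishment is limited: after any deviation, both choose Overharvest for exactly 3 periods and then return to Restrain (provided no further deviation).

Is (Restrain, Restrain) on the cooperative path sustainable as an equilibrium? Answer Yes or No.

IC: δ+…+δ^3 ≥ (57−45)/(45−11) = 6/17.
At δ = 1/6: partial sum = 0.1991 < 0.3529. Cooperation not sustainable.

No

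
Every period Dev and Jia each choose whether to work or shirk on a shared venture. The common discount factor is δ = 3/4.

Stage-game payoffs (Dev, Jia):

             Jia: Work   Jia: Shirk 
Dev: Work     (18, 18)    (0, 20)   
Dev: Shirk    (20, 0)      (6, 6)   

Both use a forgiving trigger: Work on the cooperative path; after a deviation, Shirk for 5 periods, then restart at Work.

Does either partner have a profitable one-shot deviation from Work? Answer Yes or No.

Comparing payoff streams over the 6 periods until play realigns: cooperate → 18(1+δ+…+δ^5); deviate → 20 + 6(δ+…+δ^5).
Cooperation is sustained iff (18−6)(δ+…+δ^5) ≥ 20−18.
δ+…+δ^5 = 3/4·(1−(3/4)^5)/(1−3/4) = 2.2881, and (20−18)/(18−6) = 0.1667.
2.2881 ≥ 0.1667, so cooperation is sustainable.

No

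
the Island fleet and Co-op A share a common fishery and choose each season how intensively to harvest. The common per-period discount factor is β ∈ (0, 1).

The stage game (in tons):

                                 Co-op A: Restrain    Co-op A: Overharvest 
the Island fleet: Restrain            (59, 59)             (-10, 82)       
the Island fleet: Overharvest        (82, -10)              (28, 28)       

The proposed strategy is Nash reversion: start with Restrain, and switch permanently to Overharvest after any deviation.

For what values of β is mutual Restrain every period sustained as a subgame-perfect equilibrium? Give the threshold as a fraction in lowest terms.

Under grim trigger the critical discount factor is (T−C)/(T−P) with T = 82, C = 59, P = 28.
β* = (82−59)/(82−28) = 23/54.

23/54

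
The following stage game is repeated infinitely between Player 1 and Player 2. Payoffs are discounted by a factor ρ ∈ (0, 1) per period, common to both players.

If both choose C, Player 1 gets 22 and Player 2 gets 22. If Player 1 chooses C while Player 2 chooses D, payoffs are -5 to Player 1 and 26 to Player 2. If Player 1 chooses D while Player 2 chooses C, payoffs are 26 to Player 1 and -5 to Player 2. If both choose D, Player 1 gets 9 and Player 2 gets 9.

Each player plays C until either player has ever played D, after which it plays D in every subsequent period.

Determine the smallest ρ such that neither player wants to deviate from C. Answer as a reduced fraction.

Under grim trigger the critical discount factor is (T−C)/(T−P) with T = 26, C = 22, P = 9.
ρ* = (26−22)/(26−9) = 4/17.

4/17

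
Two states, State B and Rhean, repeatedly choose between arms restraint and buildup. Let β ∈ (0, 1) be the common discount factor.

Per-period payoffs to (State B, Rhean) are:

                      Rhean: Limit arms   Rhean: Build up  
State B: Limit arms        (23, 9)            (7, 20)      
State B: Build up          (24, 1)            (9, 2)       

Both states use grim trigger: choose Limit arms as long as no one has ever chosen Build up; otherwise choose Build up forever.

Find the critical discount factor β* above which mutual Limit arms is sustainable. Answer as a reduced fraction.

State B: cooperation gives 23 each period; deviation gives 24 once then 9 forever.
  23/(1−β) ≥ 24 + 9β/(1−β) ⇒ β ≥ 1/15.
Rhean: cooperation gives 9 each period; deviation gives 20 once then 2 forever.
  β ≥ 11/18.
Both must hold, so the binding constraint is Rhean's: β ≥ 11/18.

11/18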